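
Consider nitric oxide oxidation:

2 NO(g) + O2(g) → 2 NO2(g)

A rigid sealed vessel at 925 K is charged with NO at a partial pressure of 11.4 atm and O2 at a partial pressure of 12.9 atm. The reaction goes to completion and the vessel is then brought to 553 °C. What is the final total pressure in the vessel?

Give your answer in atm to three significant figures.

At constant V, partial pressures at 925 K are proportional to moles, so apply stoichiometry directly to pressures.
P(O2) required for 11.4 atm of NO = (1/2) × 11.4 = 5.700 atm; available 12.9 atm, so NO is limiting.
P(O2) remaining = 12.9 − (1/2) × 11.4 = 7.200 atm
P(gaseous products) = (2)/2 × 11.4 = 11.40 atm
P_total at 925 K = 7.200 + 11.40 = 18.60 atm
Scaling to 553 °C: P = 18.60 × 826.15/925 = 16.61 atm

16.6 atm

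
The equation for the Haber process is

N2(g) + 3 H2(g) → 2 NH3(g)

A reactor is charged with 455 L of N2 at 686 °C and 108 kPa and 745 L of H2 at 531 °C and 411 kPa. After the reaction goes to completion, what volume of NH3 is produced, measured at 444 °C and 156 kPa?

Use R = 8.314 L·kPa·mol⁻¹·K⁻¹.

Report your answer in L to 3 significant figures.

n(N2) = PV/RT = (108 × 455) / (8.314 × 959.15) = 6.162 mol
n(H2) = PV/RT = (411 × 745) / (8.314 × 804.15) = 45.80 mol
For 6.162 mol N2, stoichiometry requires (3/1) × 6.162 = 18.49 mol H2; 45.80 mol is available, so N2 is limiting.
n(NH3) = (2/1) × 6.162 = 12.32 mol
V(NH3) = nRT/P = 12.32 × 8.314 × 717.15 / 156 = 470.9 L

471 L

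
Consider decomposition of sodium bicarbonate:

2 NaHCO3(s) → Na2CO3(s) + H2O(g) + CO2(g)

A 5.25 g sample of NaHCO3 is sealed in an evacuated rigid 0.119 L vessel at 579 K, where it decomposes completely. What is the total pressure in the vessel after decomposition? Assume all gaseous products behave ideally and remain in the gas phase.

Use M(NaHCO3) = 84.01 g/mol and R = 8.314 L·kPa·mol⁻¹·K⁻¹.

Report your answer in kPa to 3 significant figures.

2530 kPa

n(NaHCO3) = 5.25 / 84.01 = 0.06249 mol
n(gas produced) = (2/2) × 0.06249 = 0.06249 mol
P = nRT/V = 0.06249 × 8.314 × 579 / 0.119 = 2528 kPa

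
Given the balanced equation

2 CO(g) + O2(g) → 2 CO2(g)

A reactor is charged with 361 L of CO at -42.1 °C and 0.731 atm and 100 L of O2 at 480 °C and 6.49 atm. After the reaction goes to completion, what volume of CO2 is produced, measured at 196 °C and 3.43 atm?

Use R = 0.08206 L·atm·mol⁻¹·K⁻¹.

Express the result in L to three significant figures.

n(CO) = PV/RT = (0.731 × 361) / (0.08206 × 231.05) = 13.92 mol
n(O2) = PV/RT = (6.49 × 100) / (0.08206 × 753.15) = 10.50 mol
For 13.92 mol CO, stoichiometry requires (1/2) × 13.92 = 6.960 mol O2; 10.50 mol is available, so CO is limiting.
n(CO2) = (2/2) × 13.92 = 13.92 mol
V(CO2) = nRT/P = 13.92 × 0.08206 × 469.15 / 3.43 = 156.2 L

156 L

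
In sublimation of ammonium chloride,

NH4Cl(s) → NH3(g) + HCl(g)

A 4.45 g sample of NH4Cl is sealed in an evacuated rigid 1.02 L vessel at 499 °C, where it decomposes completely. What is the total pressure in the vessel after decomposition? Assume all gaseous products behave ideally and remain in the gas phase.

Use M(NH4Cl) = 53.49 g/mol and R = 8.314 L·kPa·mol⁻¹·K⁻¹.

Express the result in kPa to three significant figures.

1050 kPa

n(NH4Cl) = 4.45 / 53.49 = 0.08319 mol
n(gas produced) = (2/1) × 0.08319 = 0.1664 mol
P = nRT/V = 0.1664 × 8.314 × 772.15 / 1.02 = 1047 kPa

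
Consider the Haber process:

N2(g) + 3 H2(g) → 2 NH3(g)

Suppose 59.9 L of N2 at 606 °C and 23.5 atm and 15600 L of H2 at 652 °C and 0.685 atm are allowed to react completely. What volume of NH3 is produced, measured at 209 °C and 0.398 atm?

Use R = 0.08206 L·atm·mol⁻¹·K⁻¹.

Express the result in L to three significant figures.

n(N2) = PV/RT = (23.5 × 59.9) / (0.08206 × 879.15) = 19.51 mol
n(H2) = PV/RT = (0.685 × 15600) / (0.08206 × 925.15) = 140.8 mol
For 19.51 mol N2, stoichiometry requires (3/1) × 19.51 = 58.53 mol H2; 140.8 mol is available, so N2 is limiting.
n(NH3) = (2/1) × 19.51 = 39.02 mol
V(NH3) = nRT/P = 39.02 × 0.08206 × 482.15 / 0.398 = 3879 L

3880 L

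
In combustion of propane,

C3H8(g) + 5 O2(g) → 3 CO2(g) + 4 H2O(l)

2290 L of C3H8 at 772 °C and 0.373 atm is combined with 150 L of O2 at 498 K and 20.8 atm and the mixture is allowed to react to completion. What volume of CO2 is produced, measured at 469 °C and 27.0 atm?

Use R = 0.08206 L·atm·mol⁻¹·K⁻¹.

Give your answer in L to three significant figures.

n(C3H8) = PV/RT = (0.373 × 2290) / (0.08206 × 1045.15) = 9.959 mol
n(O2) = PV/RT = (20.8 × 150) / (0.08206 × 498) = 76.35 mol
For 9.959 mol C3H8, stoichiometry requires (5/1) × 9.959 = 49.80 mol O2; 76.35 mol is available, so C3H8 is limiting.
n(CO2) = (3/1) × 9.959 = 29.88 mol
V(CO2) = nRT/P = 29.88 × 0.08206 × 742.15 / 27.0 = 67.40 L

67.4 L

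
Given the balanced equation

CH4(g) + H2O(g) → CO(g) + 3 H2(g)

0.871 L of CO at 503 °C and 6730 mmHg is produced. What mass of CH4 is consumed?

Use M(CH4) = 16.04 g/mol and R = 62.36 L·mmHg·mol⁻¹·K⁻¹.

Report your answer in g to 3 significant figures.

1.94 g

n(CO) = PV/RT = (6730 × 0.871) / (62.36 × 776.15) = 0.1211 mol
n(CH4) = (1/1) × 0.1211 = 0.1211 mol
m(CH4) = 0.1211 × 16.04 = 1.942 g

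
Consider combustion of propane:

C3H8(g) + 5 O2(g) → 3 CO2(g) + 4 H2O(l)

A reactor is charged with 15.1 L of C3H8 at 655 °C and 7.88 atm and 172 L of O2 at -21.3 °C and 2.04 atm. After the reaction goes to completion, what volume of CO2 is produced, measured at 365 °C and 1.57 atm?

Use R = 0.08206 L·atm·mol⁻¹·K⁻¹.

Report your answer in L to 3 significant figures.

n(C3H8) = PV/RT = (7.88 × 15.1) / (0.08206 × 928.15) = 1.562 mol
n(O2) = PV/RT = (2.04 × 172) / (0.08206 × 251.85) = 16.98 mol
For 1.562 mol C3H8, stoichiometry requires (5/1) × 1.562 = 7.810 mol O2; 16.98 mol is available, so C3H8 is limiting.
n(CO2) = (3/1) × 1.562 = 4.686 mol
V(CO2) = nRT/P = 4.686 × 0.08206 × 638.15 / 1.57 = 156.3 L

156 L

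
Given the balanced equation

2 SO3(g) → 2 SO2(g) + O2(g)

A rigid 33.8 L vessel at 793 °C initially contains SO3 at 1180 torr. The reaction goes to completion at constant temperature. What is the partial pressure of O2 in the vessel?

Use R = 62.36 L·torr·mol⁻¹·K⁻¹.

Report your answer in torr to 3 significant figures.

590 torr

n(SO3)₀ = PV/RT = (1180 × 33.8) / (62.36 × 1066.15) = 0.5999 mol
n(O2) = (1/2) × 0.5999 = 0.2999 mol
P(O2) = nRT/V = 0.2999 × 62.36 × 1066.15 / 33.8 = 589.9 torr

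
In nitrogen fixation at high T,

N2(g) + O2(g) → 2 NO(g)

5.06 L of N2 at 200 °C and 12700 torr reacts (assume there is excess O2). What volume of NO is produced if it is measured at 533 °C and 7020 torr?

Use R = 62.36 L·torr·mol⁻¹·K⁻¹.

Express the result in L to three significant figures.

31.2 L

n(N2) = PV/RT = (12700 × 5.06) / (62.36 × 473.15) = 2.178 mol
n(NO) = (2/1) × 2.178 = 4.356 mol
V = nRT/P = 4.356 × 62.36 × 806.15 / 7020 = 31.19 L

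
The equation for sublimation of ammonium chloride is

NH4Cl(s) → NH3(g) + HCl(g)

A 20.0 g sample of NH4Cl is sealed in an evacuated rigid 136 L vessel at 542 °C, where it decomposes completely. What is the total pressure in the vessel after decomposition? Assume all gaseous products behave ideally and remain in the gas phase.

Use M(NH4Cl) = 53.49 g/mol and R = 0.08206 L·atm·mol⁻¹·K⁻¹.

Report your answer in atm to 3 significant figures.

0.368 atm

n(NH4Cl) = 20.0 / 53.49 = 0.3739 mol
n(gas produced) = (2/1) × 0.3739 = 0.7478 mol
P = nRT/V = 0.7478 × 0.08206 × 815.15 / 136 = 0.3678 atm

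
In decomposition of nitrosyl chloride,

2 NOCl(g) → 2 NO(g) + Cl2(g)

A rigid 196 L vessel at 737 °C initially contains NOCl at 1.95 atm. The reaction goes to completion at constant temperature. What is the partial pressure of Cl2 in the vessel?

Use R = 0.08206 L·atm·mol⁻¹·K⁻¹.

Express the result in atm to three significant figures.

n(NOCl)₀ = PV/RT = (1.95 × 196) / (0.08206 × 1010.15) = 4.611 mol
n(Cl2) = (1/2) × 4.611 = 2.305 mol
P(Cl2) = nRT/V = 2.305 × 0.08206 × 1010.15 / 196 = 0.9748 atm

0.975 atm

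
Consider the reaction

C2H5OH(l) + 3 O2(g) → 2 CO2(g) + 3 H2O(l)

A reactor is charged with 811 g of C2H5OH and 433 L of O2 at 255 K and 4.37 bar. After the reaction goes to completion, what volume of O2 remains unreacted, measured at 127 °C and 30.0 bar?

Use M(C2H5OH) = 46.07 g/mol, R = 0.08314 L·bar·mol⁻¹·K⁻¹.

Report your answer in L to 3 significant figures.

40.4 L

n(C2H5OH) = 811 / 46.07 = 17.60 mol
n(O2) = PV/RT = (4.37 × 433) / (0.08314 × 255) = 89.25 mol
For 17.60 mol C2H5OH, stoichiometry requires (3/1) × 17.60 = 52.80 mol O2; 89.25 mol is available, so C2H5OH is limiting.
n(O2) consumed = (3/1) × 17.60 = 52.80 mol; remaining = 89.25 − 52.80 = 36.45 mol
V(O2) = nRT/P = 36.45 × 0.08314 × 400.15 / 30.0 = 40.42 L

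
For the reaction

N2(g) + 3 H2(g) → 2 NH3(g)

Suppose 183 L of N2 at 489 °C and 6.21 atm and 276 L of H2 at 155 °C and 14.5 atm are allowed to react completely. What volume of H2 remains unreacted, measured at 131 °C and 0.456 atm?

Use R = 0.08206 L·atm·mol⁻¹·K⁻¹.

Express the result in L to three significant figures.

4320 L

n(N2) = PV/RT = (6.21 × 183) / (0.08206 × 762.15) = 18.17 mol
n(H2) = PV/RT = (14.5 × 276) / (0.08206 × 428.15) = 113.9 mol
For 18.17 mol N2, stoichiometry requires (3/1) × 18.17 = 54.51 mol H2; 113.9 mol is available, so N2 is limiting.
n(H2) consumed = (3/1) × 18.17 = 54.51 mol; remaining = 113.9 − 54.51 = 59.39 mol
V(H2) = nRT/P = 59.39 × 0.08206 × 404.15 / 0.456 = 4319 L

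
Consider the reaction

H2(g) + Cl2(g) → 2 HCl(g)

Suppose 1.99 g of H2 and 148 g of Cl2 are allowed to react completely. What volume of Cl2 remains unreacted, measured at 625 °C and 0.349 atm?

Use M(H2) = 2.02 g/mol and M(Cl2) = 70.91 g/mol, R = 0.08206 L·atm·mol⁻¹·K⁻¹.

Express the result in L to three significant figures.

233 L

n(H2) = 1.99 / 2.02 = 0.9851 mol
n(Cl2) = 148 / 70.91 = 2.087 mol
For 0.9851 mol H2, stoichiometry requires (1/1) × 0.9851 = 0.9851 mol Cl2; 2.087 mol is available, so H2 is limiting.
n(Cl2) consumed = (1/1) × 0.9851 = 0.9851 mol; remaining = 2.087 − 0.9851 = 1.102 mol
V(Cl2) = nRT/P = 1.102 × 0.08206 × 898.15 / 0.349 = 232.7 L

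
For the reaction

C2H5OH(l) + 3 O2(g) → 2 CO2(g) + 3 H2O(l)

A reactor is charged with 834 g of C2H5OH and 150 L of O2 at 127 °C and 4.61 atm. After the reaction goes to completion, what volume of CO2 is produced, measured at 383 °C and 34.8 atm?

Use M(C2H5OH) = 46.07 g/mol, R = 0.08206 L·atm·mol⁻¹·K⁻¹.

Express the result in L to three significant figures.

n(C2H5OH) = 834 / 46.07 = 18.10 mol
n(O2) = PV/RT = (4.61 × 150) / (0.08206 × 400.15) = 21.06 mol
For 18.10 mol C2H5OH, stoichiometry requires (3/1) × 18.10 = 54.30 mol O2; 21.06 mol is available, so O2 is limiting.
n(CO2) = (2/3) × 21.06 = 14.04 mol
V(CO2) = nRT/P = 14.04 × 0.08206 × 656.15 / 34.8 = 21.72 L

21.7 L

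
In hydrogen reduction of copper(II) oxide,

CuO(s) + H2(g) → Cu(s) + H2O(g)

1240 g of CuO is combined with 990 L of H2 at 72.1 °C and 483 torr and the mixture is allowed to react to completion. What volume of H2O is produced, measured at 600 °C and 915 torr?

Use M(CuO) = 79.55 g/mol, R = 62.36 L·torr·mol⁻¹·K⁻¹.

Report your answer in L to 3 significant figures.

n(CuO) = 1240 / 79.55 = 15.59 mol
n(H2) = PV/RT = (483 × 990) / (62.36 × 345.25) = 22.21 mol
For 15.59 mol CuO, stoichiometry requires (1/1) × 15.59 = 15.59 mol H2; 22.21 mol is available, so CuO is limiting.
n(H2O) = (1/1) × 15.59 = 15.59 mol
V(H2O) = nRT/P = 15.59 × 62.36 × 873.15 / 915 = 927.7 L

928 L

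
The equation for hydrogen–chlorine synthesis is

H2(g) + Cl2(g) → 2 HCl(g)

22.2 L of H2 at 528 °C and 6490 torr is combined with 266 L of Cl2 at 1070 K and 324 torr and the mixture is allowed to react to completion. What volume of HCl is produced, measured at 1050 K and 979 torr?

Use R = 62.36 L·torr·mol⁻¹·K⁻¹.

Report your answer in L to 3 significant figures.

173 L

n(H2) = PV/RT = (6490 × 22.2) / (62.36 × 801.15) = 2.884 mol
n(Cl2) = PV/RT = (324 × 266) / (62.36 × 1070) = 1.292 mol
For 2.884 mol H2, stoichiometry requires (1/1) × 2.884 = 2.884 mol Cl2; 1.292 mol is available, so Cl2 is limiting.
n(HCl) = (2/1) × 1.292 = 2.584 mol
V(HCl) = nRT/P = 2.584 × 62.36 × 1050 / 979 = 172.8 L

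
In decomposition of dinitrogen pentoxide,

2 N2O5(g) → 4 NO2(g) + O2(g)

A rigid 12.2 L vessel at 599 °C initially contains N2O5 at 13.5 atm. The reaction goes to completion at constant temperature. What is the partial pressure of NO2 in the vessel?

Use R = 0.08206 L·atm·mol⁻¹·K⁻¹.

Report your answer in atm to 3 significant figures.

27.0 atm

n(N2O5)₀ = PV/RT = (13.5 × 12.2) / (0.08206 × 872.15) = 2.301 mol
n(NO2) = (4/2) × 2.301 = 4.602 mol
P(NO2) = nRT/V = 4.602 × 0.08206 × 872.15 / 12.2 = 27.00 atm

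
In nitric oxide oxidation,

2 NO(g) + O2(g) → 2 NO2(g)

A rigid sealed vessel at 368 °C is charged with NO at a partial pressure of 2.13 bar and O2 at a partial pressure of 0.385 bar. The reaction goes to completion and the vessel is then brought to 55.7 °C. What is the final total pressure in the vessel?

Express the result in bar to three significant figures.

Because the vessel is rigid and T is held at 368 °C, work the stoichiometry in partial pressures (P_i = n_iRT/V).
P(O2) required for 2.13 bar of NO = (1/2) × 2.13 = 1.065 bar; available 0.385 bar, so O2 is limiting.
P(NO) remaining = 2.13 − (2/1) × 0.385 = 1.360 bar
P(gaseous products) = (2)/1 × 0.385 = 0.7700 bar
P_total at 368 °C = 1.360 + 0.7700 = 2.130 bar
Scaling to 55.7 °C: P = 2.130 × 328.85/641.15 = 1.092 bar

1.09 bar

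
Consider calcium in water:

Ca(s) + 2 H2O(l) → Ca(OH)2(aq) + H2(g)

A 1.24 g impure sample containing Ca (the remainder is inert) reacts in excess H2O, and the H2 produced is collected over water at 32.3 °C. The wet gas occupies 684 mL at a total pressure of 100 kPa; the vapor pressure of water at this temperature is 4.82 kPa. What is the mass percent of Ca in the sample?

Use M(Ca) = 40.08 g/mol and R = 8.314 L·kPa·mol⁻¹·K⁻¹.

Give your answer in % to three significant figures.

P(H2) = 100 − 4.82 = 95.18 kPa
n(H2) = PV/RT = (95.18 × 0.6840) / (8.314 × 305.45) = 0.02564 mol
n(Ca) = (1/1) × 0.02564 = 0.02564 mol
m(Ca) = 0.02564 × 40.08 = 1.028 g
%Ca = 1.028 / 1.24 × 100 = 82.90%

82.9 %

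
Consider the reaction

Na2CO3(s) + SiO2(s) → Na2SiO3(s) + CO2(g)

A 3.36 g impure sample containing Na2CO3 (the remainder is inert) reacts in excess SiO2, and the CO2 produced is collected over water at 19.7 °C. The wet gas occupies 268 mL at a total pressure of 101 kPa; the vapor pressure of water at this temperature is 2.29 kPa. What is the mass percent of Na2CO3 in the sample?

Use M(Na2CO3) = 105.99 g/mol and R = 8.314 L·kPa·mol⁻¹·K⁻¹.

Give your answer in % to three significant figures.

34.3 %

P(CO2) = 101 − 2.29 = 98.71 kPa
n(CO2) = PV/RT = (98.71 × 0.2680) / (8.314 × 292.85) = 0.01087 mol
n(Na2CO3) = (1/1) × 0.01087 = 0.01087 mol
m(Na2CO3) = 0.01087 × 105.99 = 1.152 g
%Na2CO3 = 1.152 / 3.36 × 100 = 34.29%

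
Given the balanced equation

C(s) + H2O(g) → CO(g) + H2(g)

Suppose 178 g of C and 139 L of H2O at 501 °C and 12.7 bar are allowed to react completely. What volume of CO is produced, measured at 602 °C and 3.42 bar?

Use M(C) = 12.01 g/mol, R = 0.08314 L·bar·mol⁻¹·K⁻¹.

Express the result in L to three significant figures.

315 L

n(C) = 178 / 12.01 = 14.82 mol
n(H2O) = PV/RT = (12.7 × 139) / (0.08314 × 774.15) = 27.43 mol
For 14.82 mol C, stoichiometry requires (1/1) × 14.82 = 14.82 mol H2O; 27.43 mol is available, so C is limiting.
n(CO) = (1/1) × 14.82 = 14.82 mol
V(CO) = nRT/P = 14.82 × 0.08314 × 875.15 / 3.42 = 315.3 L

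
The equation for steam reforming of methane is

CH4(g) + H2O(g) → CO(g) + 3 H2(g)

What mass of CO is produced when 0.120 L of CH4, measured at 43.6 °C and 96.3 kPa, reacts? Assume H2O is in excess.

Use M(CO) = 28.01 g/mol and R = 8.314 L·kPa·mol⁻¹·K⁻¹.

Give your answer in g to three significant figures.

n(CH4) = PV/RT = (96.3 × 0.120) / (8.314 × 316.75) = 0.004388 mol
n(CO) = (1/1) × 0.004388 = 0.004388 mol
m(CO) = 0.004388 × 28.01 = 0.1229 g

0.123 g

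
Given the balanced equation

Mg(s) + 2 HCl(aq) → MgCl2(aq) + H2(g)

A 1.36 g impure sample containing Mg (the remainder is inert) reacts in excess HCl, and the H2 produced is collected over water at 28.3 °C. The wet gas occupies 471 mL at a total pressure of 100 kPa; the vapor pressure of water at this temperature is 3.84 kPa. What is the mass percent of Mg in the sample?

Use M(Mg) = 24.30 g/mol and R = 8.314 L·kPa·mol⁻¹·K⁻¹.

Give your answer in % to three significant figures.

32.3 %

P(H2) = 100 − 3.84 = 96.16 kPa
n(H2) = PV/RT = (96.16 × 0.4710) / (8.314 × 301.45) = 0.01807 mol
n(Mg) = (1/1) × 0.01807 = 0.01807 mol
m(Mg) = 0.01807 × 24.30 = 0.4391 g
%Mg = 0.4391 / 1.36 × 100 = 32.29%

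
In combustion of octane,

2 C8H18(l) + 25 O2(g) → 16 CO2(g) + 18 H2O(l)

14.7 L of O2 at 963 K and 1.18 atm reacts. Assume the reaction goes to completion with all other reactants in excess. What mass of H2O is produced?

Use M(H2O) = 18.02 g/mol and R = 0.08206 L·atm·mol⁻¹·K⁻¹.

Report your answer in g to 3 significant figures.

n(O2) = PV/RT = (1.18 × 14.7) / (0.08206 × 963) = 0.2195 mol
n(H2O) = (18/25) × 0.2195 = 0.1580 mol
m(H2O) = 0.1580 × 18.02 = 2.847 g

2.85 g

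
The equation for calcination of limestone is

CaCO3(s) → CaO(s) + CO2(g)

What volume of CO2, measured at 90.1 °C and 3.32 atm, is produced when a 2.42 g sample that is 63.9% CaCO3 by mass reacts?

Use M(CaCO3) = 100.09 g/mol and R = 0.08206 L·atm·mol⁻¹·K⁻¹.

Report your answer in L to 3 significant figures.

0.139 L

mass of CaCO3 = 2.42 × 63.9/100 = 1.546 g
n(CaCO3) = 1.546 / 100.09 = 0.01545 mol
n(CO2) = (1/1) × 0.01545 = 0.01545 mol
V = nRT/P = 0.01545 × 0.08206 × 363.25 / 3.32 = 0.1387 L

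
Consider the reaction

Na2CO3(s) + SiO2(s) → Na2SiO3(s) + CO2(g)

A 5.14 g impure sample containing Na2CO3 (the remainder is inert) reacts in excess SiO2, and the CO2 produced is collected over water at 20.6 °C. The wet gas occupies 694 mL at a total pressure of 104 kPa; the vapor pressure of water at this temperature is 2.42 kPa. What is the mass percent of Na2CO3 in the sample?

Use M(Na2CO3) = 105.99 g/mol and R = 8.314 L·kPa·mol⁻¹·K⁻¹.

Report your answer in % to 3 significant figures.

59.5 %

P(CO2) = 104 − 2.42 = 101.6 kPa
n(CO2) = PV/RT = (101.6 × 0.6940) / (8.314 × 293.75) = 0.02887 mol
n(Na2CO3) = (1/1) × 0.02887 = 0.02887 mol
m(Na2CO3) = 0.02887 × 105.99 = 3.060 g
%Na2CO3 = 3.060 / 5.14 × 100 = 59.53%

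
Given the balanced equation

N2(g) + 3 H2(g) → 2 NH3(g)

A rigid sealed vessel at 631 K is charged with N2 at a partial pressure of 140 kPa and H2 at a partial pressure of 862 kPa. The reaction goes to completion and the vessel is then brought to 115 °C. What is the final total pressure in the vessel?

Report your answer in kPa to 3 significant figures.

Because the vessel is rigid and T is held at 631 K, work the stoichiometry in partial pressures (P_i = n_iRT/V).
P(H2) required for 140 kPa of N2 = (3/1) × 140 = 420.0 kPa; available 862 kPa, so N2 is limiting.
P(H2) remaining = 862 − (3/1) × 140 = 442.0 kPa
P(gaseous products) = (2)/1 × 140 = 280.0 kPa
P_total at 631 K = 442.0 + 280.0 = 722.0 kPa
Scaling to 115 °C: P = 722.0 × 388.15/631 = 444.1 kPa

444 kPa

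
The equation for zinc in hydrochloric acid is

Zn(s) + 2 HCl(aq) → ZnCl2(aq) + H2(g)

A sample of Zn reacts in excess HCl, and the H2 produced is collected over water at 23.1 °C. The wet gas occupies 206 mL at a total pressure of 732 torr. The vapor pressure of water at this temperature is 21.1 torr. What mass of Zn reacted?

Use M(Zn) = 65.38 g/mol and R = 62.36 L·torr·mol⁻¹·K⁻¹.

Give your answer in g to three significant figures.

P(H2) = 732 − 21.1 = 710.9 torr
n(H2) = PV/RT = (710.9 × 0.2060) / (62.36 × 296.25) = 0.007927 mol
n(Zn) = (1/1) × 0.007927 = 0.007927 mol
m(Zn) = 0.007927 × 65.38 = 0.5183 g

0.518 g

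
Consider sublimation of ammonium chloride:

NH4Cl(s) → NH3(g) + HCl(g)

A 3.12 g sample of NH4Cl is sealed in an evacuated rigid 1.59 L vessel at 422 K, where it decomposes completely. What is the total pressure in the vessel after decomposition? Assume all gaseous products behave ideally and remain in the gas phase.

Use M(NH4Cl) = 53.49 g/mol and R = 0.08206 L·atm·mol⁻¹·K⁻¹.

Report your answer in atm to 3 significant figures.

n(NH4Cl) = 3.12 / 53.49 = 0.05833 mol
n(gas produced) = (2/1) × 0.05833 = 0.1167 mol
P = nRT/V = 0.1167 × 0.08206 × 422 / 1.59 = 2.542 atm

2.54 atm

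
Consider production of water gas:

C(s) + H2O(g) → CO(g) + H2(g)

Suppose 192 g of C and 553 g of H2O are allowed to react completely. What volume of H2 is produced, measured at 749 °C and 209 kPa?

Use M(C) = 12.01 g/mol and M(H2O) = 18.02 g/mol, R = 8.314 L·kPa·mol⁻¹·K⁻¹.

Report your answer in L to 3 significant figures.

n(C) = 192 / 12.01 = 15.99 mol
n(H2O) = 553 / 18.02 = 30.69 mol
For 15.99 mol C, stoichiometry requires (1/1) × 15.99 = 15.99 mol H2O; 30.69 mol is available, so C is limiting.
n(H2) = (1/1) × 15.99 = 15.99 mol
V(H2) = nRT/P = 15.99 × 8.314 × 1022.15 / 209 = 650.2 L

650 L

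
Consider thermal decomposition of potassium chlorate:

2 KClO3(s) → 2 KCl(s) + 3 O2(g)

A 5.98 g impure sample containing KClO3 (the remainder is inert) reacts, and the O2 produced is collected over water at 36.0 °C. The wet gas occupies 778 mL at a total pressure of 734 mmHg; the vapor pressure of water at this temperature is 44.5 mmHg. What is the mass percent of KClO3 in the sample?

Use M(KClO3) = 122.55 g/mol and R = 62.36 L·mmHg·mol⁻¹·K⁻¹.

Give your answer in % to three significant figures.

38.0 %

P(O2) = 734 − 44.5 = 689.5 mmHg
n(O2) = PV/RT = (689.5 × 0.7780) / (62.36 × 309.15) = 0.02783 mol
n(KClO3) = (2/3) × 0.02783 = 0.01855 mol
m(KClO3) = 0.01855 × 122.55 = 2.273 g
%KClO3 = 2.273 / 5.98 × 100 = 38.01%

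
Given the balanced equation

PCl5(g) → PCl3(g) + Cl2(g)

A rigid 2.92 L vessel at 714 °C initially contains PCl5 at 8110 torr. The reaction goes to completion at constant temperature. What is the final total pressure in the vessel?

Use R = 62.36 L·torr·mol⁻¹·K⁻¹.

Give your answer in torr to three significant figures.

At constant T and V, P ∝ n(gas): 1 mol gas → 2 mol gas.
P_final = (2/1) × 8110 = 16220 torr

16200 torr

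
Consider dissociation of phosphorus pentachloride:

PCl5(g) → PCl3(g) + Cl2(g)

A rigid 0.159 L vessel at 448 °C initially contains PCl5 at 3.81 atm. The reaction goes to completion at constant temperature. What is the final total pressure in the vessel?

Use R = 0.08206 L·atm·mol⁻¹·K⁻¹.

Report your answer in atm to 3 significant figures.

Rigid vessel, constant T ⇒ P scales with total gas moles (1 → 2).
P_final = (2/1) × 3.81 = 7.620 atm

7.62 atm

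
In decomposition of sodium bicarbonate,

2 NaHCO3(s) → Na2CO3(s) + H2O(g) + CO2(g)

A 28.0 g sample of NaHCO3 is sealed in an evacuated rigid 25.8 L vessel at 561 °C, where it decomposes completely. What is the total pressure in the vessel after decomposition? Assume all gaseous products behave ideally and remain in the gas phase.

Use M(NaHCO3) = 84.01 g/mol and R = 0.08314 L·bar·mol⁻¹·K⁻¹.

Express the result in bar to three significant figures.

n(NaHCO3) = 28.0 / 84.01 = 0.3333 mol
n(gas produced) = (2/2) × 0.3333 = 0.3333 mol
P = nRT/V = 0.3333 × 0.08314 × 834.15 / 25.8 = 0.8959 bar

0.896 bar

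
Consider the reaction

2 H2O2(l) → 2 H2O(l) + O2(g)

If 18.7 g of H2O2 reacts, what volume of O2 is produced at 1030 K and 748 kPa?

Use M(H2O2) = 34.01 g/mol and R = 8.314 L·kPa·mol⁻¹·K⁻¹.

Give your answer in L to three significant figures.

n(H2O2) = 18.70 / 34.01 = 0.5498 mol
n(O2) = (1/2) × 0.5498 = 0.2749 mol
V = nRT/P = 0.2749 × 8.314 × 1030 / 748 = 3.147 L

3.15 L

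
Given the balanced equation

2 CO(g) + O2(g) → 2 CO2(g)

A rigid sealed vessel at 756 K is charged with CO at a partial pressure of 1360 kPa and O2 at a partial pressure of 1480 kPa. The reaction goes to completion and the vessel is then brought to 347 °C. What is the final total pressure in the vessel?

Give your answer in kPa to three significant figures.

1770 kPa

Because the vessel is rigid and T is held at 756 K, work the stoichiometry in partial pressures (P_i = n_iRT/V).
P(O2) required for 1360 kPa of CO = (1/2) × 1360 = 680.0 kPa; available 1480 kPa, so CO is limiting.
P(O2) remaining = 1480 − (1/2) × 1360 = 800.0 kPa
P(gaseous products) = (2)/2 × 1360 = 1360 kPa
P_total at 756 K = 800.0 + 1360 = 2160 kPa
Scaling to 347 °C: P = 2160 × 620.15/756 = 1772 kPa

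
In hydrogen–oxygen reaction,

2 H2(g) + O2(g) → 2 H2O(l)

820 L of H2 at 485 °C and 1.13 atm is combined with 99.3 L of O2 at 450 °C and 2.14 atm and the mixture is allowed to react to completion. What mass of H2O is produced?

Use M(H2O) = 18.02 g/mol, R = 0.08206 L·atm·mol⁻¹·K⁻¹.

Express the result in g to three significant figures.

129 g

n(H2) = PV/RT = (1.13 × 820) / (0.08206 × 758.15) = 14.89 mol
n(O2) = PV/RT = (2.14 × 99.3) / (0.08206 × 723.15) = 3.581 mol
For 14.89 mol H2, stoichiometry requires (1/2) × 14.89 = 7.445 mol O2; 3.581 mol is available, so O2 is limiting.
n(H2O) = (2/1) × 3.581 = 7.162 mol
m(H2O) = 7.162 × 18.02 = 129.1 g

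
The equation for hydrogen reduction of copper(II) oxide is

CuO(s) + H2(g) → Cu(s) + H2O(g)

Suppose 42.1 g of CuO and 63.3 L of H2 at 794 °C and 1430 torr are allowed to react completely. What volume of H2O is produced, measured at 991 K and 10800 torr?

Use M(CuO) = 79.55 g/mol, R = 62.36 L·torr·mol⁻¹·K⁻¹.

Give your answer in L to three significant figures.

3.03 L

n(CuO) = 42.1 / 79.55 = 0.5292 mol
n(H2) = PV/RT = (1430 × 63.3) / (62.36 × 1067.15) = 1.360 mol
For 0.5292 mol CuO, stoichiometry requires (1/1) × 0.5292 = 0.5292 mol H2; 1.360 mol is available, so CuO is limiting.
n(H2O) = (1/1) × 0.5292 = 0.5292 mol
V(H2O) = nRT/P = 0.5292 × 62.36 × 991 / 10800 = 3.028 L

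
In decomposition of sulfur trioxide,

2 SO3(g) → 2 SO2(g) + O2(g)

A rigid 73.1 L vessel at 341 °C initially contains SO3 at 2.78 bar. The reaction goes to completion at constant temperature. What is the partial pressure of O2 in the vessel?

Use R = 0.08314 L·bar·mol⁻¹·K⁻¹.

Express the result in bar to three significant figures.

n(SO3)₀ = PV/RT = (2.78 × 73.1) / (0.08314 × 614.15) = 3.980 mol
n(O2) = (1/2) × 3.980 = 1.990 mol
P(O2) = nRT/V = 1.990 × 0.08314 × 614.15 / 73.1 = 1.390 bar

1.39 bar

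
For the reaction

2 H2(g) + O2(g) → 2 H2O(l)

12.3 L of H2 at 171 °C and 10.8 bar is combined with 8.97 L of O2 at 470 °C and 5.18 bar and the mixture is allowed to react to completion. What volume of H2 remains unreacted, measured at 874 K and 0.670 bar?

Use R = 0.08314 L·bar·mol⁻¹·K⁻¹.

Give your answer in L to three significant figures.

227 L

n(H2) = PV/RT = (10.8 × 12.3) / (0.08314 × 444.15) = 3.597 mol
n(O2) = PV/RT = (5.18 × 8.97) / (0.08314 × 743.15) = 0.7520 mol
For 3.597 mol H2, stoichiometry requires (1/2) × 3.597 = 1.798 mol O2; 0.7520 mol is available, so O2 is limiting.
n(H2) consumed = (2/1) × 0.7520 = 1.504 mol; remaining = 3.597 − 1.504 = 2.093 mol
V(H2) = nRT/P = 2.093 × 0.08314 × 874 / 0.670 = 227.0 L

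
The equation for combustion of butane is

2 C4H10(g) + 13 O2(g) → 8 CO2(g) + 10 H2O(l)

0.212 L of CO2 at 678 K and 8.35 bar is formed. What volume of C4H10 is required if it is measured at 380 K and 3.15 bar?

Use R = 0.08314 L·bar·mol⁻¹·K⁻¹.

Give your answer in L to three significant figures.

n(CO2) = PV/RT = (8.35 × 0.212) / (0.08314 × 678) = 0.03140 mol
n(C4H10) = (2/8) × 0.03140 = 0.007850 mol
V = nRT/P = 0.007850 × 0.08314 × 380 / 3.15 = 0.07873 L

0.0787 L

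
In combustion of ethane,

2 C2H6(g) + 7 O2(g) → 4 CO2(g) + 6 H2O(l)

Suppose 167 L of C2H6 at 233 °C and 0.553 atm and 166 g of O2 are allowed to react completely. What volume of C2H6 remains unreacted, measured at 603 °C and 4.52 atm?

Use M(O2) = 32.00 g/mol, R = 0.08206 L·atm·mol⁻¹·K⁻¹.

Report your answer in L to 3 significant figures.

11.8 L

n(C2H6) = PV/RT = (0.553 × 167) / (0.08206 × 506.15) = 2.223 mol
n(O2) = 166 / 32.00 = 5.188 mol
For 2.223 mol C2H6, stoichiometry requires (7/2) × 2.223 = 7.780 mol O2; 5.188 mol is available, so O2 is limiting.
n(C2H6) consumed = (2/7) × 5.188 = 1.482 mol; remaining = 2.223 − 1.482 = 0.7410 mol
V(C2H6) = nRT/P = 0.7410 × 0.08206 × 876.15 / 4.52 = 11.79 L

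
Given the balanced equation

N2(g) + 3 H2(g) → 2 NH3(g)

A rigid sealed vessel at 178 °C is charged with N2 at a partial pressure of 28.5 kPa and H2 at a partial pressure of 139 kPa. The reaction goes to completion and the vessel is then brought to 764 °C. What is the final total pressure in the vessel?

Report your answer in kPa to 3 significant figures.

254 kPa

At constant V, partial pressures at 178 °C are proportional to moles, so apply stoichiometry directly to pressures.
P(H2) required for 28.5 kPa of N2 = (3/1) × 28.5 = 85.50 kPa; available 139 kPa, so N2 is limiting.
P(H2) remaining = 139 − (3/1) × 28.5 = 53.50 kPa
P(gaseous products) = (2)/1 × 28.5 = 57.00 kPa
P_total at 178 °C = 53.50 + 57.00 = 110.5 kPa
Scaling to 764 °C: P = 110.5 × 1037.15/451.15 = 254.0 kPa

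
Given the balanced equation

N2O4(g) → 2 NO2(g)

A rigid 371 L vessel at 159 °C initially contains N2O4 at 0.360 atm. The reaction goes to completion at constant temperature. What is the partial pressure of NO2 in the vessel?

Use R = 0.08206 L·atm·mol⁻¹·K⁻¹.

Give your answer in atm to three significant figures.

0.720 atm

n(N2O4)₀ = PV/RT = (0.360 × 371) / (0.08206 × 432.15) = 3.766 mol
n(NO2) = (2/1) × 3.766 = 7.532 mol
P(NO2) = nRT/V = 7.532 × 0.08206 × 432.15 / 371 = 0.7200 atm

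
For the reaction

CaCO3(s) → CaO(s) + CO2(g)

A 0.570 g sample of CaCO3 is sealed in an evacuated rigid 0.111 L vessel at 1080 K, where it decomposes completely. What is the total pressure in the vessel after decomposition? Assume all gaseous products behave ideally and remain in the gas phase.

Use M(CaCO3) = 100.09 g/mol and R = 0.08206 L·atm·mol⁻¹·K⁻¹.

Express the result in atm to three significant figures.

4.55 atm

n(CaCO3) = 0.570 / 100.09 = 0.005695 mol
n(gas produced) = (1/1) × 0.005695 = 0.005695 mol
P = nRT/V = 0.005695 × 0.08206 × 1080 / 0.111 = 4.547 atm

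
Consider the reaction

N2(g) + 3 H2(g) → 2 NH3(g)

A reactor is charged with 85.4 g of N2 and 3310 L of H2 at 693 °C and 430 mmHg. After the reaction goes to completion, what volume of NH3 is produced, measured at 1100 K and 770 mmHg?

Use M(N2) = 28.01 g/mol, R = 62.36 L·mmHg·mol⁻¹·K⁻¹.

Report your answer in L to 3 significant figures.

543 L

n(N2) = 85.4 / 28.01 = 3.049 mol
n(H2) = PV/RT = (430 × 3310) / (62.36 × 966.15) = 23.62 mol
For 3.049 mol N2, stoichiometry requires (3/1) × 3.049 = 9.147 mol H2; 23.62 mol is available, so N2 is limiting.
n(NH3) = (2/1) × 3.049 = 6.098 mol
V(NH3) = nRT/P = 6.098 × 62.36 × 1100 / 770 = 543.2 L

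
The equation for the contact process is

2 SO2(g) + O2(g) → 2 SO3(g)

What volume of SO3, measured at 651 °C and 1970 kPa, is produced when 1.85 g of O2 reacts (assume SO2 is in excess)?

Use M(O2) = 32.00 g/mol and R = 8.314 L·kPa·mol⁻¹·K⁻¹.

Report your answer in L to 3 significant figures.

n(O2) = 1.850 / 32.00 = 0.05781 mol
n(SO3) = (2/1) × 0.05781 = 0.1156 mol
V = nRT/P = 0.1156 × 8.314 × 924.15 / 1970 = 0.4509 L

0.451 L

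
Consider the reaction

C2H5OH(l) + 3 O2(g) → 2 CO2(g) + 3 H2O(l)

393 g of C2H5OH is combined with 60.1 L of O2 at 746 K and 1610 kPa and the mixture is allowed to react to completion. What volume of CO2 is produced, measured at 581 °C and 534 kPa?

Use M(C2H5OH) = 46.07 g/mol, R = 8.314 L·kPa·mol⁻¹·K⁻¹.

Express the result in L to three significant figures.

138 L

n(C2H5OH) = 393 / 46.07 = 8.530 mol
n(O2) = PV/RT = (1610 × 60.1) / (8.314 × 746) = 15.60 mol
For 8.530 mol C2H5OH, stoichiometry requires (3/1) × 8.530 = 25.59 mol O2; 15.60 mol is available, so O2 is limiting.
n(CO2) = (2/3) × 15.60 = 10.40 mol
V(CO2) = nRT/P = 10.40 × 8.314 × 854.15 / 534 = 138.3 L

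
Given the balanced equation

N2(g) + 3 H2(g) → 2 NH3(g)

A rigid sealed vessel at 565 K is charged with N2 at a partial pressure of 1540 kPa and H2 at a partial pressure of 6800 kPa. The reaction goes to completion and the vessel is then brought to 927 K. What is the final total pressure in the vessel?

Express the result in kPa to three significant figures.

8630 kPa

At constant V, partial pressures at 565 K are proportional to moles, so apply stoichiometry directly to pressures.
P(H2) required for 1540 kPa of N2 = (3/1) × 1540 = 4620 kPa; available 6800 kPa, so N2 is limiting.
P(H2) remaining = 6800 − (3/1) × 1540 = 2180 kPa
P(gaseous products) = (2)/1 × 1540 = 3080 kPa
P_total at 565 K = 2180 + 3080 = 5260 kPa
Scaling to 927 K: P = 5260 × 927/565 = 8630 kPa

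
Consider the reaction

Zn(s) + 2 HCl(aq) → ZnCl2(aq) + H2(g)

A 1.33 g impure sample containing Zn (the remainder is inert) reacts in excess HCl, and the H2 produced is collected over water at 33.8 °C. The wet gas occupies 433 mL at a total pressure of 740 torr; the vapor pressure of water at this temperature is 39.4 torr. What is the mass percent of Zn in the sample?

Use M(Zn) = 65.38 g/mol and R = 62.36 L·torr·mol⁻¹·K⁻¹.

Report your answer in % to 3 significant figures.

P(H2) = 740 − 39.4 = 700.6 torr
n(H2) = PV/RT = (700.6 × 0.4330) / (62.36 × 306.95) = 0.01585 mol
n(Zn) = (1/1) × 0.01585 = 0.01585 mol
m(Zn) = 0.01585 × 65.38 = 1.036 g
%Zn = 1.036 / 1.33 × 100 = 77.89%

77.9 %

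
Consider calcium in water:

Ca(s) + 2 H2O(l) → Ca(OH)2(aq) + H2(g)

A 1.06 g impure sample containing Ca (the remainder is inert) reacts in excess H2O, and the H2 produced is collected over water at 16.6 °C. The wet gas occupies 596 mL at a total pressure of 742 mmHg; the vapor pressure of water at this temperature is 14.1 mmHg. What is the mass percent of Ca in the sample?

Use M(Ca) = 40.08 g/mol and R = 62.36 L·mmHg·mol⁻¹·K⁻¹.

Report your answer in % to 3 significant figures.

90.8 %

P(H2) = 742 − 14.1 = 727.9 mmHg
n(H2) = PV/RT = (727.9 × 0.5960) / (62.36 × 289.75) = 0.02401 mol
n(Ca) = (1/1) × 0.02401 = 0.02401 mol
m(Ca) = 0.02401 × 40.08 = 0.9623 g
%Ca = 0.9623 / 1.06 × 100 = 90.78%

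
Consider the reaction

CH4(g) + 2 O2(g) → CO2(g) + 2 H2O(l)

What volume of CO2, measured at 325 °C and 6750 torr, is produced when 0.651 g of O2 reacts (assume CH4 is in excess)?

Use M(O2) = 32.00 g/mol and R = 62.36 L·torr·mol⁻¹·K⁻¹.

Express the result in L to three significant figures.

0.0562 L

n(O2) = 0.6510 / 32.00 = 0.02034 mol
n(CO2) = (1/2) × 0.02034 = 0.01017 mol
V = nRT/P = 0.01017 × 62.36 × 598.15 / 6750 = 0.05620 L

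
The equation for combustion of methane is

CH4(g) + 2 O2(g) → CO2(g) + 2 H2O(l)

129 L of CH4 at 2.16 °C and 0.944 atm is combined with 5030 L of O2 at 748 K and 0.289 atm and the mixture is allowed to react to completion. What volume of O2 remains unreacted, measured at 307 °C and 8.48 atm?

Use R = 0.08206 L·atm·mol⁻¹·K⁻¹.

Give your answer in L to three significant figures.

72.4 L

n(CH4) = PV/RT = (0.944 × 129) / (0.08206 × 275.31) = 5.390 mol
n(O2) = PV/RT = (0.289 × 5030) / (0.08206 × 748) = 23.68 mol
For 5.390 mol CH4, stoichiometry requires (2/1) × 5.390 = 10.78 mol O2; 23.68 mol is available, so CH4 is limiting.
n(O2) consumed = (2/1) × 5.390 = 10.78 mol; remaining = 23.68 − 10.78 = 12.90 mol
V(O2) = nRT/P = 12.90 × 0.08206 × 580.15 / 8.48 = 72.42 L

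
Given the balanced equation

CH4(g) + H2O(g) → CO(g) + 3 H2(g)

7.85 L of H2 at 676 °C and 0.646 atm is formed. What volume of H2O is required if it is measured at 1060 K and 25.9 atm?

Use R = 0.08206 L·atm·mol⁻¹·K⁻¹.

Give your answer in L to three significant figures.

n(H2) = PV/RT = (0.646 × 7.85) / (0.08206 × 949.15) = 0.06511 mol
n(H2O) = (1/3) × 0.06511 = 0.02170 mol
V = nRT/P = 0.02170 × 0.08206 × 1060 / 25.9 = 0.07288 L

0.0729 L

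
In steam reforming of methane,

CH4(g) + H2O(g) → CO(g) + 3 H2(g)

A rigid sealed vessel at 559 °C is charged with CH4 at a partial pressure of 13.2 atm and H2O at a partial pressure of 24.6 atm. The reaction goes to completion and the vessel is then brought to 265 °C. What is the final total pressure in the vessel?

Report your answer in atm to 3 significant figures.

At constant V, partial pressures at 559 °C are proportional to moles, so apply stoichiometry directly to pressures.
P(H2O) required for 13.2 atm of CH4 = (1/1) × 13.2 = 13.20 atm; available 24.6 atm, so CH4 is limiting.
P(H2O) remaining = 24.6 − (1/1) × 13.2 = 11.40 atm
P(gaseous products) = (1+3)/1 × 13.2 = 52.80 atm
P_total at 559 °C = 11.40 + 52.80 = 64.20 atm
Scaling to 265 °C: P = 64.20 × 538.15/832.15 = 41.52 atm

41.5 atm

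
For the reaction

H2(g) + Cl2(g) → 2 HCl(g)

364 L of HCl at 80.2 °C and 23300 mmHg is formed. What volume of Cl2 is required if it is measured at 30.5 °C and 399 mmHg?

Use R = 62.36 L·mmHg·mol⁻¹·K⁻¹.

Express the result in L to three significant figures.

9130 L

n(HCl) = PV/RT = (23300 × 364) / (62.36 × 353.35) = 384.9 mol
n(Cl2) = (1/2) × 384.9 = 192.4 mol
V = nRT/P = 192.4 × 62.36 × 303.65 / 399 = 9131 L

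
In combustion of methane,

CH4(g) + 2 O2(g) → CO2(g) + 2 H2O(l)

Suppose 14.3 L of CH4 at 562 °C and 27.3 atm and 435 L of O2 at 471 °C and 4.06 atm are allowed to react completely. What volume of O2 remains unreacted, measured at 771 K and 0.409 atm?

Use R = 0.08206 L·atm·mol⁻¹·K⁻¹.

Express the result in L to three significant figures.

n(CH4) = PV/RT = (27.3 × 14.3) / (0.08206 × 835.15) = 5.696 mol
n(O2) = PV/RT = (4.06 × 435) / (0.08206 × 744.15) = 28.92 mol
For 5.696 mol CH4, stoichiometry requires (2/1) × 5.696 = 11.39 mol O2; 28.92 mol is available, so CH4 is limiting.
n(O2) consumed = (2/1) × 5.696 = 11.39 mol; remaining = 28.92 − 11.39 = 17.53 mol
V(O2) = nRT/P = 17.53 × 0.08206 × 771 / 0.409 = 2712 L

2710 L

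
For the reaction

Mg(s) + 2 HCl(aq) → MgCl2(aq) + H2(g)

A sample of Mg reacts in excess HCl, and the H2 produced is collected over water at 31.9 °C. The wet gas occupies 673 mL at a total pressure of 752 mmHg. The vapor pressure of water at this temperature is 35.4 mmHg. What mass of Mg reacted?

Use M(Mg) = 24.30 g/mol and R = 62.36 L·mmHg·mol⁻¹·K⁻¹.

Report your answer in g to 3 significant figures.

0.616 g

P(H2) = 752 − 35.4 = 716.6 mmHg
n(H2) = PV/RT = (716.6 × 0.6730) / (62.36 × 305.05) = 0.02535 mol
n(Mg) = (1/1) × 0.02535 = 0.02535 mol
m(Mg) = 0.02535 × 24.30 = 0.6160 g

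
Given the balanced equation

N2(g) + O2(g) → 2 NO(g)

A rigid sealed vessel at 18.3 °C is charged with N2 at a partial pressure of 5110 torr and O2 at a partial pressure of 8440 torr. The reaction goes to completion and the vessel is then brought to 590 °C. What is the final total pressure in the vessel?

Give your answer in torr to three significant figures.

40100 torr

With V and T fixed, P_i ∝ n_i, so the mole ratios apply directly to partial pressures at 18.3 °C.
P(O2) required for 5110 torr of N2 = (1/1) × 5110 = 5110 torr; available 8440 torr, so N2 is limiting.
P(O2) remaining = 8440 − (1/1) × 5110 = 3330 torr
P(gaseous products) = (2)/1 × 5110 = 10220 torr
P_total at 18.3 °C = 3330 + 10220 = 13550 torr
Scaling to 590 °C: P = 13550 × 863.15/291.45 = 40130 torr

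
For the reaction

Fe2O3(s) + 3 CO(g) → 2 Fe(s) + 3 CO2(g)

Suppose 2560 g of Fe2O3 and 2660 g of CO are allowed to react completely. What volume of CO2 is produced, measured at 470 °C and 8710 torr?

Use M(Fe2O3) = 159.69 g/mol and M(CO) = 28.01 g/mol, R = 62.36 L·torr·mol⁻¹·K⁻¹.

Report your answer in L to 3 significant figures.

n(Fe2O3) = 2560 / 159.69 = 16.03 mol
n(CO) = 2660 / 28.01 = 94.97 mol
For 16.03 mol Fe2O3, stoichiometry requires (3/1) × 16.03 = 48.09 mol CO; 94.97 mol is available, so Fe2O3 is limiting.
n(CO2) = (3/1) × 16.03 = 48.09 mol
V(CO2) = nRT/P = 48.09 × 62.36 × 743.15 / 8710 = 255.9 L

256 L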